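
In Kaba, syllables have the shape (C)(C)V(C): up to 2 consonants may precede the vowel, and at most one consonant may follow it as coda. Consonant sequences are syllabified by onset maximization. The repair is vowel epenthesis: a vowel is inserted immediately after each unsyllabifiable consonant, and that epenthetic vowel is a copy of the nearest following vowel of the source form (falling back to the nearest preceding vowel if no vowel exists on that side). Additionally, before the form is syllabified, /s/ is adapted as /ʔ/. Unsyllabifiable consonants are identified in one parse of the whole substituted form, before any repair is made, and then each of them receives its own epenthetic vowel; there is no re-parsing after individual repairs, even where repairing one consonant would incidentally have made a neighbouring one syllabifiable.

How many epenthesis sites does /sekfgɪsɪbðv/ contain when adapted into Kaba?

After substitution the input is /ʔekfgɪʔɪbðv/.
The unsyllabifiable consonants are /ð/, /v/; each receives one epenthetic vowel.

2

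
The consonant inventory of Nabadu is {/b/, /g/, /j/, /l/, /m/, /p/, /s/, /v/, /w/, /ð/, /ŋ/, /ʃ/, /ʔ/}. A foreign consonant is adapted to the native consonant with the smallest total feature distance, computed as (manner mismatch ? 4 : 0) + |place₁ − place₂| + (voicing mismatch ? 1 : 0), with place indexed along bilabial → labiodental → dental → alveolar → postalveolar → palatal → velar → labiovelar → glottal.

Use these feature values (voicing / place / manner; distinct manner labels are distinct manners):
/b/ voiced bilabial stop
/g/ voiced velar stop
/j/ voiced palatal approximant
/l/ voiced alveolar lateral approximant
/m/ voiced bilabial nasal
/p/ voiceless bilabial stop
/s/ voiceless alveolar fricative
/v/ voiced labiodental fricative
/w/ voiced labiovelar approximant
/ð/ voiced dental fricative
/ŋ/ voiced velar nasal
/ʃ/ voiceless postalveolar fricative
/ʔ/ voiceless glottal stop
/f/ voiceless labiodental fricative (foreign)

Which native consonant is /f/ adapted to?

v

/v/ is closest: same manner (fricative), place distance 0 (labiodental→labiodental), voicing differs (+1); total 1. Next closest is /s/ at distance 2.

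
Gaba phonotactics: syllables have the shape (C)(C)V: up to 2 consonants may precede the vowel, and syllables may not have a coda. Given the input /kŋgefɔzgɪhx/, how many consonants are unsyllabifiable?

3

The consonants /k/, /h/, /x/ cannot be parsed into a legal (C)(C)V syllable (no codas are permitted; onsets may contain at most 2 consonants).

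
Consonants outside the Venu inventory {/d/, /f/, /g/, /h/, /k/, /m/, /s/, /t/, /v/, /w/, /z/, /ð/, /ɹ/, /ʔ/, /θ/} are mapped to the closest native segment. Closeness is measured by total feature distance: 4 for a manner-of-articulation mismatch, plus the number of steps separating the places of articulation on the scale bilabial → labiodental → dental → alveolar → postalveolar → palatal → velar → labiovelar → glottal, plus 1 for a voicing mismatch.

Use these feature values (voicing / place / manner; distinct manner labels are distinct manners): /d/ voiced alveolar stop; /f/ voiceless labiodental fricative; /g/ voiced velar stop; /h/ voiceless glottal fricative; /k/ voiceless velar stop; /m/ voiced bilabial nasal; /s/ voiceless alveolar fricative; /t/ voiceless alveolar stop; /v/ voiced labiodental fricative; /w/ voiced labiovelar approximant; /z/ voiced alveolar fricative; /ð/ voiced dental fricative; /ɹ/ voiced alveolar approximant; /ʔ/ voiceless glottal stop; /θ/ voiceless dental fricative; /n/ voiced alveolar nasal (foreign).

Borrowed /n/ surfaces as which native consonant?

/m/ is closest: same manner (nasal), place distance 3 (alveolar→bilabial), same voicing; total 3. Next closest is /d/ at distance 4.

m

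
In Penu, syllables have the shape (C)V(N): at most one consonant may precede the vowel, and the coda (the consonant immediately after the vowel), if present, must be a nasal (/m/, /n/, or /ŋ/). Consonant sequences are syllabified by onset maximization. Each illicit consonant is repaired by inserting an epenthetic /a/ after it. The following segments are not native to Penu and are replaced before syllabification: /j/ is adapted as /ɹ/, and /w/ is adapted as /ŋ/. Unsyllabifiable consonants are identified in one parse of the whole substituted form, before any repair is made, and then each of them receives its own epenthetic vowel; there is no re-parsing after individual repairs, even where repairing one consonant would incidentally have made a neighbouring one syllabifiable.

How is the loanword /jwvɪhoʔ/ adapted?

Substitution: /j/ → /ɹ/, /w/ → /ŋ/, giving /ɹŋvɪhoʔ/.
Syllabifying with onset maximization leaves /ɹ/, /ŋ/, /ʔ/ stranded (only a nasal (/m/, /n/, or /ŋ/) is licensed in coda position; onsets are limited to one consonant).
Epenthesis after each stranded consonant: /ɹ/ → /ɹa/, /ŋ/ → /ŋa/, /ʔ/ → /ʔa/.

ɹaŋavɪhoʔa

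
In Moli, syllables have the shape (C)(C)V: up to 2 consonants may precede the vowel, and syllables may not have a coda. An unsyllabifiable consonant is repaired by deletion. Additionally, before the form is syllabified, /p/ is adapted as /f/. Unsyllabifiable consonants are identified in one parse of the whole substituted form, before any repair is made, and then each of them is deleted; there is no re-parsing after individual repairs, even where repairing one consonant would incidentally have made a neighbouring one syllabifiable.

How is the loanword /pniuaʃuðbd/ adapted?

fniuaʃu

Substitution: /p/ → /f/, giving /fniuaʃuðbd/.
Under (C)(C)V, the unsyllabifiable consonants are /ð/, /b/, /d/ (no codas are permitted; onsets may contain at most 2 consonants).
Each unlicensed consonant is deleted: /ð/, /b/, /d/.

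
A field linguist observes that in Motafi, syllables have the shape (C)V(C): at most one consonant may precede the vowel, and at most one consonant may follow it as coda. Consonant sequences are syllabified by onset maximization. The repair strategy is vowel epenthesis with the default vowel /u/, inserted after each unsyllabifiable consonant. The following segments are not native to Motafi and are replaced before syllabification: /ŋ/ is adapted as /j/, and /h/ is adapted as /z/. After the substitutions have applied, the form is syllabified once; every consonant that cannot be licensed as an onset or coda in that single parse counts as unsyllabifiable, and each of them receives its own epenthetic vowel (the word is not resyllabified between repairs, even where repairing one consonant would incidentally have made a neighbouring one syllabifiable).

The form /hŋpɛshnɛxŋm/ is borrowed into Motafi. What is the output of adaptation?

zujupɛszunɛxjumu

Substitution: /h/ → /z/, /ŋ/ → /j/, giving /zjpɛsznɛxjm/.
Syllabifying with onset maximization leaves /z/, /j/, /z/, /j/, /m/ stranded (at most one coda consonant is licensed; onsets are limited to one consonant).
Each unlicensed consonant becomes the onset of a new syllable: /z/ → /zu/, /j/ → /ju/, /z/ → /zu/, /j/ → /ju/, /m/ → /mu/.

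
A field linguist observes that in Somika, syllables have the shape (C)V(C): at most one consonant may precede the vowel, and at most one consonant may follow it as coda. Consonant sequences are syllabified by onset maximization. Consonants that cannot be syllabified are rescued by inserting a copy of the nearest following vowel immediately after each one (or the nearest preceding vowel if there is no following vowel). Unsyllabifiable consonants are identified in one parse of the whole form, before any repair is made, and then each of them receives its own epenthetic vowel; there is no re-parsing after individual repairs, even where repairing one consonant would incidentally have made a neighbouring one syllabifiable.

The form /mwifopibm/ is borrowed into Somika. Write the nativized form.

Under (C)V(C), the unsyllabifiable consonants are /m/, /m/ (at most one coda consonant is licensed; onsets are limited to one consonant).
Epenthesis after each stranded consonant: /m/ → /mi/, /m/ → /mi/.

miwifopibmi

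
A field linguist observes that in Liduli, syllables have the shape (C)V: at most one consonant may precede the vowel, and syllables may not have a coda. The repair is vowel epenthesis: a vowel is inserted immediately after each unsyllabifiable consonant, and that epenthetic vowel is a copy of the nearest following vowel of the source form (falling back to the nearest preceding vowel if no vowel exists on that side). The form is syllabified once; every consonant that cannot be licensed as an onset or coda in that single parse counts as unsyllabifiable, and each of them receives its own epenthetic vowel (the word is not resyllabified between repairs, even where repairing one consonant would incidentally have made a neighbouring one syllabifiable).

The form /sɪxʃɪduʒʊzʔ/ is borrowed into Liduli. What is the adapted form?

Syllabifying with onset maximization leaves /x/, /z/, /ʔ/ stranded (no codas are permitted; onsets are limited to one consonant).
Each unlicensed consonant becomes the onset of a new syllable: /x/ → /xɪ/, /z/ → /zʊ/, /ʔ/ → /ʔʊ/.

sɪxɪʃɪduʒʊzʊʔʊ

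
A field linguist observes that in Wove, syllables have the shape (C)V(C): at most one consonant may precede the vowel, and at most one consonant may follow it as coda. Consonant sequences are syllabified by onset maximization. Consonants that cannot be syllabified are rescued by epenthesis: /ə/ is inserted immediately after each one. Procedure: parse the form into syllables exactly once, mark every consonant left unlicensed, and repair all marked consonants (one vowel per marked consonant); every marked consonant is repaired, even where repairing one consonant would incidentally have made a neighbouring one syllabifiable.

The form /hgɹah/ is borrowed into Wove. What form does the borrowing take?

Under (C)V(C), the unsyllabifiable consonants are /h/, /g/ (at most one coda consonant is licensed; onsets are limited to one consonant).
Each unlicensed consonant becomes the onset of a new syllable: /h/ → /hə/, /g/ → /gə/.

həgəɹah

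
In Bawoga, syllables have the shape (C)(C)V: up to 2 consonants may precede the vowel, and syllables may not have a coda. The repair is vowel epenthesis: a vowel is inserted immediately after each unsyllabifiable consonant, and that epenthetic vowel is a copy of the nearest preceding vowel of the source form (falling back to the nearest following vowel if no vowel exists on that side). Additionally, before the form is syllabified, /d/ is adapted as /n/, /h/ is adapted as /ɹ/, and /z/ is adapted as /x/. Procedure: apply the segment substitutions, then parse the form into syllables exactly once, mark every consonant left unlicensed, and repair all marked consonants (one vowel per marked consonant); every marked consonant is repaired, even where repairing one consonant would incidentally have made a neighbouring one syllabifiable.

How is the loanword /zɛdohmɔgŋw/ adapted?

Substitution: /z/ → /x/, /d/ → /n/, /h/ → /ɹ/, giving /xɛnoɹmɔgŋw/.
The consonants /g/, /ŋ/, /w/ cannot be parsed into a legal (C)(C)V syllable (no codas are permitted; onsets may contain at most 2 consonants).
Inserting the epenthetic vowel yields /g/ → /gɔ/, /ŋ/ → /ŋɔ/, /w/ → /wɔ/.

xɛnoɹmɔgɔŋɔwɔ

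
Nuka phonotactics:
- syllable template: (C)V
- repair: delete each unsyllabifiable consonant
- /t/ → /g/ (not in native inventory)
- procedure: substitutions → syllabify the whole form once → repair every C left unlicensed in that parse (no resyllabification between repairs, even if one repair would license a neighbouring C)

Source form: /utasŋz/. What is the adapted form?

Substitution: /t/ → /g/, giving /ugasŋz/.
Syllabifying with onset maximization leaves /s/, /ŋ/, /z/ stranded (no codas are permitted; onsets are limited to one consonant).
Deletion applies to /s/, /ŋ/, /z/.

uga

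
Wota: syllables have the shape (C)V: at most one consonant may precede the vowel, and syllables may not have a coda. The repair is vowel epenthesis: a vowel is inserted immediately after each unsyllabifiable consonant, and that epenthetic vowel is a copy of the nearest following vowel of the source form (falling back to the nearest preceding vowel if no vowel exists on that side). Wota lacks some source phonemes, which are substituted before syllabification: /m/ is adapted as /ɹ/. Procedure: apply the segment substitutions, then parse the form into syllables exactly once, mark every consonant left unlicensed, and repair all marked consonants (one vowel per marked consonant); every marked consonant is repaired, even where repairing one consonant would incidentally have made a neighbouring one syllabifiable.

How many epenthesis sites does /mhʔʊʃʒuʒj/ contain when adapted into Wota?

After substitution the input is /ɹhʔʊʃʒuʒj/.
The unsyllabifiable consonants are /ɹ/, /h/, /ʃ/, /ʒ/, /j/; each receives one epenthetic vowel.

5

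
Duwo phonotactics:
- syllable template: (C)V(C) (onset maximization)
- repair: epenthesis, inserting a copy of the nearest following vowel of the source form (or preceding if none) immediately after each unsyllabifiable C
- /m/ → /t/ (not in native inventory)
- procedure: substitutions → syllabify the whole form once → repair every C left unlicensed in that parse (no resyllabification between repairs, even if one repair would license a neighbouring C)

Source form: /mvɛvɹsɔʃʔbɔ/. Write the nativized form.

tɛvɛvɹɔsɔʃʔɔbɔ

Substitution: /m/ → /t/, giving /tvɛvɹsɔʃʔbɔ/.
The consonants /t/, /ɹ/, /ʔ/ cannot be parsed into a legal (C)V(C) syllable (at most one coda consonant is licensed; onsets are limited to one consonant).
Epenthesis after each stranded consonant: /t/ → /tɛ/, /ɹ/ → /ɹɔ/, /ʔ/ → /ʔɔ/.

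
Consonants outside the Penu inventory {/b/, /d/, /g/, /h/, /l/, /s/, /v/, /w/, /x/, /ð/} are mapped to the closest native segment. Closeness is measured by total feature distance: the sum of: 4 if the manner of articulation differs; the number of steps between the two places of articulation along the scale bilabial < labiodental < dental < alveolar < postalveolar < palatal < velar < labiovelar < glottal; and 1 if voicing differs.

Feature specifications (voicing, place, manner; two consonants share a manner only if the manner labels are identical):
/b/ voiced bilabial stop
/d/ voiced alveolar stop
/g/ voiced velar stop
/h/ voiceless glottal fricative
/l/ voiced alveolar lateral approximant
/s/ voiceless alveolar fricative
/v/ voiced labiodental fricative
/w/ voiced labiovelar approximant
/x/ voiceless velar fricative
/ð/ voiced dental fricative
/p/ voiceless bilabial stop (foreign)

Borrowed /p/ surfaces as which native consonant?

/b/ is closest: same manner (stop), place distance 0 (bilabial→bilabial), voicing differs (+1); total 1. Next closest is /d/ at distance 4.

b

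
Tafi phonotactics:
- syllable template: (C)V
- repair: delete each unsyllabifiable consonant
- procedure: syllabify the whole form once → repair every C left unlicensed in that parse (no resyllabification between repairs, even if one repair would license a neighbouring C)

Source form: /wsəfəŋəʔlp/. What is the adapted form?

səfəŋə

Under (C)V, the unsyllabifiable consonants are /w/, /ʔ/, /l/, /p/ (no codas are permitted; onsets are limited to one consonant).
Each unlicensed consonant is deleted: /w/, /ʔ/, /l/, /p/.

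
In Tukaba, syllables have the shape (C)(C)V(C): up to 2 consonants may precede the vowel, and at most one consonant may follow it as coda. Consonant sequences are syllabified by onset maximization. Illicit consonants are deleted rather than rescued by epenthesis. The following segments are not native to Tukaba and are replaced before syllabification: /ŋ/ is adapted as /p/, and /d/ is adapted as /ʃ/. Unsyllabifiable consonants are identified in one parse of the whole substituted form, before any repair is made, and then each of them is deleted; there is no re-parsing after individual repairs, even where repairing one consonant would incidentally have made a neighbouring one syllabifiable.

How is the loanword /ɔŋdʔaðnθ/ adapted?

Substitution: /ŋ/ → /p/, /d/ → /ʃ/, giving /ɔpʃʔaðnθ/.
Under (C)(C)V(C), the unsyllabifiable consonants are /n/, /θ/ (at most one coda consonant is licensed; onsets may contain at most 2 consonants).
Each unlicensed consonant is deleted: /n/, /θ/.

ɔpʃʔað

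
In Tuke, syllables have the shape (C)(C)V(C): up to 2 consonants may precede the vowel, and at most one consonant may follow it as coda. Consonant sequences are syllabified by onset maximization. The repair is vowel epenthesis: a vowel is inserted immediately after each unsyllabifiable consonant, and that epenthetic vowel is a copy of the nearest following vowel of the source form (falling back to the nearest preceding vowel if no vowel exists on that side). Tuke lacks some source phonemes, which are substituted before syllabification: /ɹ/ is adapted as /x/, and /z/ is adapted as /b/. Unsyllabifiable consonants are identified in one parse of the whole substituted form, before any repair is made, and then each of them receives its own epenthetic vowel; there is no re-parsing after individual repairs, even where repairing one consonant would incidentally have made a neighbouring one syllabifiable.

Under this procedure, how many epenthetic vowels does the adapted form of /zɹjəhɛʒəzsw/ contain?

After substitution the input is /bxjəhɛʒəbsw/.
The unsyllabifiable consonants are /b/, /s/, /w/; each receives one epenthetic vowel.

3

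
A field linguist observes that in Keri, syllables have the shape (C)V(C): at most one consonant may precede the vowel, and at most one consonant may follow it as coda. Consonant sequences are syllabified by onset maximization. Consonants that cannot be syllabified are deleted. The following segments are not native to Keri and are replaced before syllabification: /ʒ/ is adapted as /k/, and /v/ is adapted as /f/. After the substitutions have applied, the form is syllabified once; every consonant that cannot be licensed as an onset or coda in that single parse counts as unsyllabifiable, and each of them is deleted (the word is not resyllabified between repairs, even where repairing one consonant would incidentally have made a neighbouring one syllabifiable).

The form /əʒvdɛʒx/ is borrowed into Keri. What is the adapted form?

Substitution: /ʒ/ → /k/, /v/ → /f/, giving /əkfdɛkx/.
Under (C)V(C), the unsyllabifiable consonants are /f/, /x/ (at most one coda consonant is licensed; onsets are limited to one consonant).
Each unlicensed consonant is deleted: /f/, /x/.

əkdɛk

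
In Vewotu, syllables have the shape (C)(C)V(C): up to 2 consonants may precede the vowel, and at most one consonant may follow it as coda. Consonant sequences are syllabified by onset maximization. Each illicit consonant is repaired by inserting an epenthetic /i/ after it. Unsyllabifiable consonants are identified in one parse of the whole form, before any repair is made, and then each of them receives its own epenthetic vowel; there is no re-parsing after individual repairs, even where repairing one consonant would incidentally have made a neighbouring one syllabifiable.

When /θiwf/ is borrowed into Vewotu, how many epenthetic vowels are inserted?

The unsyllabifiable consonants are /f/; each receives one epenthetic vowel.

1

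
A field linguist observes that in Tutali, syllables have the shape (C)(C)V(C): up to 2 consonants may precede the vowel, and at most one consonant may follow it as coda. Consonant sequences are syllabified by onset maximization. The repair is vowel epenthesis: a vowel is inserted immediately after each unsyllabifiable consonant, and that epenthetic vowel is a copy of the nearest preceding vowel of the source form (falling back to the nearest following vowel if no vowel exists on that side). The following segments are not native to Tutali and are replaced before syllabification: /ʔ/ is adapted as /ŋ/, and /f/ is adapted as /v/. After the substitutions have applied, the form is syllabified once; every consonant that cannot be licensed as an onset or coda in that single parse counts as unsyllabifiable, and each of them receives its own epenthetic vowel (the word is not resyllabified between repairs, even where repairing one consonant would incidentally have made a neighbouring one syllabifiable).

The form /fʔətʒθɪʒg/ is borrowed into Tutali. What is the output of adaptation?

vŋətʒθɪʒgɪ

Substitution: /f/ → /v/, /ʔ/ → /ŋ/, giving /vŋətʒθɪʒg/.
Under (C)(C)V(C), the unsyllabifiable consonants are /g/ (at most one coda consonant is licensed; onsets may contain at most 2 consonants).
Each unlicensed consonant becomes the onset of a new syllable: /g/ → /gɪ/.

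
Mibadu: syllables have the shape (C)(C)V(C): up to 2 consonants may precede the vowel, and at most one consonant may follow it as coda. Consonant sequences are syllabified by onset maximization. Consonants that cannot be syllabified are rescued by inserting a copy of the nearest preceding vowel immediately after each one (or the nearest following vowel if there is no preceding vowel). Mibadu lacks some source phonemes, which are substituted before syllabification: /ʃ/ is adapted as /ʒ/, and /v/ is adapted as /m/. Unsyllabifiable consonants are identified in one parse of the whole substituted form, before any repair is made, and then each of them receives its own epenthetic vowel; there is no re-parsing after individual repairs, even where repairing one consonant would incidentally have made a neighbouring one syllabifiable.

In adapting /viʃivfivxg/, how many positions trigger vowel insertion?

After substitution the input is /miʒimfimxg/.
The unsyllabifiable consonants are /x/, /g/; each receives one epenthetic vowel.

2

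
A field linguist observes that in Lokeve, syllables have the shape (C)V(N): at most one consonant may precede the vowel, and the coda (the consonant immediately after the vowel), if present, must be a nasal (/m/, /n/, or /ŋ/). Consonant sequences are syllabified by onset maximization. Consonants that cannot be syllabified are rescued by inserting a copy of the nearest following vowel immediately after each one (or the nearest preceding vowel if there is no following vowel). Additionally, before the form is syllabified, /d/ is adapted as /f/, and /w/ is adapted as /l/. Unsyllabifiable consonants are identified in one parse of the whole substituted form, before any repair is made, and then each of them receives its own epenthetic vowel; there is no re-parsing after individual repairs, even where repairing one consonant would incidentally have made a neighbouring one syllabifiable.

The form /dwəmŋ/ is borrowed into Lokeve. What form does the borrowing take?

fələmŋə

Substitution: /d/ → /f/, /w/ → /l/, giving /fləmŋ/.
Under (C)V(N), the unsyllabifiable consonants are /f/, /ŋ/ (only a nasal (/m/, /n/, or /ŋ/) is licensed in coda position; onsets are limited to one consonant).
Inserting the epenthetic vowel yields /f/ → /fə/, /ŋ/ → /ŋə/.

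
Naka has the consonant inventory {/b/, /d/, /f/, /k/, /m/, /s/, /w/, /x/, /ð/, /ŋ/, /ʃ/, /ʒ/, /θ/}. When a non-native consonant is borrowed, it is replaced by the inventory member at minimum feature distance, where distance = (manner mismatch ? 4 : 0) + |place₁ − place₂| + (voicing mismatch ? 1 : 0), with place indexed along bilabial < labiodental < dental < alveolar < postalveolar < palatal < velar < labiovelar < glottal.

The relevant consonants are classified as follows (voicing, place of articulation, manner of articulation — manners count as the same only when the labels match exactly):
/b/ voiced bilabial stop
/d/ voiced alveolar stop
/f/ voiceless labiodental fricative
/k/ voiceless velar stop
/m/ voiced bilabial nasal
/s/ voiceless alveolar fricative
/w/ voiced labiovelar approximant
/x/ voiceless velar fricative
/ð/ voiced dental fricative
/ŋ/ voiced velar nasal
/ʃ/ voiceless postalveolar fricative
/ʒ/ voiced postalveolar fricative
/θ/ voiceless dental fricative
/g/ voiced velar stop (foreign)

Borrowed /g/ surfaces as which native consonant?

/k/ is closest: same manner (stop), place distance 0 (velar→velar), voicing differs (+1); total 1. Next closest is /d/ at distance 3.

k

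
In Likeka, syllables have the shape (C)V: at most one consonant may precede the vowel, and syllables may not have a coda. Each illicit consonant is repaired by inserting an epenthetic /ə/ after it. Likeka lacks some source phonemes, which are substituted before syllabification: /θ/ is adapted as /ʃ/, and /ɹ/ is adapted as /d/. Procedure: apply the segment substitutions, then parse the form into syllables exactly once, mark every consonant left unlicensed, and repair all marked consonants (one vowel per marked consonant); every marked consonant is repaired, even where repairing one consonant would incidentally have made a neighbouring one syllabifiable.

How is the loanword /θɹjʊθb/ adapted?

ʃədəjʊʃəbə

Substitution: /θ/ → /ʃ/, /ɹ/ → /d/, giving /ʃdjʊʃb/.
Syllabifying with onset maximization leaves /ʃ/, /d/, /ʃ/, /b/ stranded (no codas are permitted; onsets are limited to one consonant).
Inserting the epenthetic vowel yields /ʃ/ → /ʃə/, /d/ → /də/, /ʃ/ → /ʃə/, /b/ → /bə/.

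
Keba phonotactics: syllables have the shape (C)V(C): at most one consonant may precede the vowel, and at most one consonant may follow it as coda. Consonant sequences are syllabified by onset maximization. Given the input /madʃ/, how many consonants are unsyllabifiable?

Syllabifying with onset maximization leaves /ʃ/ stranded (at most one coda consonant is licensed; onsets are limited to one consonant).

1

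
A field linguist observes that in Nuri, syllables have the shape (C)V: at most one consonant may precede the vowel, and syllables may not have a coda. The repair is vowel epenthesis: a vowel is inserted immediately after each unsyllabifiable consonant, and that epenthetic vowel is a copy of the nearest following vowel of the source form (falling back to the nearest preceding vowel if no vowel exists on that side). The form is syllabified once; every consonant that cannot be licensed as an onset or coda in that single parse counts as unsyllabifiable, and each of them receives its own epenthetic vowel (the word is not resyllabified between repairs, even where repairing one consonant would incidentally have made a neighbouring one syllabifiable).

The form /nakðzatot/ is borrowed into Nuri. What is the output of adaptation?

nakaðazatoto

The consonants /k/, /ð/, /t/ cannot be parsed into a legal (C)V syllable (no codas are permitted; onsets are limited to one consonant).
Each unlicensed consonant becomes the onset of a new syllable: /k/ → /ka/, /ð/ → /ða/, /t/ → /to/.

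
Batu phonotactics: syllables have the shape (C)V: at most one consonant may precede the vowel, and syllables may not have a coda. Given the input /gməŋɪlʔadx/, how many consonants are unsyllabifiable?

The consonants /g/, /l/, /d/, /x/ cannot be parsed into a legal (C)V syllable (no codas are permitted; onsets are limited to one consonant).

4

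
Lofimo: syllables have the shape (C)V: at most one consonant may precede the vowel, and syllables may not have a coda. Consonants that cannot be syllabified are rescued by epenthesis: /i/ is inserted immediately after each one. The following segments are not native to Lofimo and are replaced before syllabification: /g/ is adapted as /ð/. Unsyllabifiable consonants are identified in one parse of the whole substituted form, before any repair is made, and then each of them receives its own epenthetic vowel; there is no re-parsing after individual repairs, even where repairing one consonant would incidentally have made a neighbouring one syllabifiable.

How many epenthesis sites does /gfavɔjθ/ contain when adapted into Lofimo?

3

After substitution the input is /ðfavɔjθ/.
The unsyllabifiable consonants are /ð/, /j/, /θ/; each receives one epenthetic vowel.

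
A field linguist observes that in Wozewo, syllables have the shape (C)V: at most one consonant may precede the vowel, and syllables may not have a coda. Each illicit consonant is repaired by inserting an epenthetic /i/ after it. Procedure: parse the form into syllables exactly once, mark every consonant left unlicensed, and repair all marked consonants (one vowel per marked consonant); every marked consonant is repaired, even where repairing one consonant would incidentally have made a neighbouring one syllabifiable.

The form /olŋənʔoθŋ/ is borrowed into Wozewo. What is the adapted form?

oliŋəniʔoθiŋi

Under (C)V, the unsyllabifiable consonants are /l/, /n/, /θ/, /ŋ/ (no codas are permitted; onsets are limited to one consonant).
Inserting the epenthetic vowel yields /l/ → /li/, /n/ → /ni/, /θ/ → /θi/, /ŋ/ → /ŋi/.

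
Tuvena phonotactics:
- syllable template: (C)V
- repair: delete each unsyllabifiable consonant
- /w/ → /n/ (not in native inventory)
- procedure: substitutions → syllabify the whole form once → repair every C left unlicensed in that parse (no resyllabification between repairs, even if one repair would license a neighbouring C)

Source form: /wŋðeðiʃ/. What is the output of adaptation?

Substitution: /w/ → /n/, giving /nŋðeðiʃ/.
Syllabifying with onset maximization leaves /n/, /ŋ/, /ʃ/ stranded (no codas are permitted; onsets are limited to one consonant).
Each unlicensed consonant is deleted: /n/, /ŋ/, /ʃ/.

ðeði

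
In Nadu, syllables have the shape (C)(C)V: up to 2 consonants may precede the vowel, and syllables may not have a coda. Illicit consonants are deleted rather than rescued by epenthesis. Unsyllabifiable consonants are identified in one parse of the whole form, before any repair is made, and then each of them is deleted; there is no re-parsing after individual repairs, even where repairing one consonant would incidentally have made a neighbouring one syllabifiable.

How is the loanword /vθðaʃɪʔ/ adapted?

Under (C)(C)V, the unsyllabifiable consonants are /v/, /ʔ/ (no codas are permitted; onsets may contain at most 2 consonants).
Each unlicensed consonant is deleted: /v/, /ʔ/.

θðaʃɪ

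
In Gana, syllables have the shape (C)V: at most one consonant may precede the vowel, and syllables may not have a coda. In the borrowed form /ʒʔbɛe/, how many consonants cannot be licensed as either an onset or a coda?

Under (C)V, the unsyllabifiable consonants are /ʒ/, /ʔ/ (no codas are permitted; onsets are limited to one consonant).

2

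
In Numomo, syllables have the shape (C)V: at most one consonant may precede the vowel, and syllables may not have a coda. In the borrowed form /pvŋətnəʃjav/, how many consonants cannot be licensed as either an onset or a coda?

5

The consonants /p/, /v/, /t/, /ʃ/, /v/ cannot be parsed into a legal (C)V syllable (no codas are permitted; onsets are limited to one consonant).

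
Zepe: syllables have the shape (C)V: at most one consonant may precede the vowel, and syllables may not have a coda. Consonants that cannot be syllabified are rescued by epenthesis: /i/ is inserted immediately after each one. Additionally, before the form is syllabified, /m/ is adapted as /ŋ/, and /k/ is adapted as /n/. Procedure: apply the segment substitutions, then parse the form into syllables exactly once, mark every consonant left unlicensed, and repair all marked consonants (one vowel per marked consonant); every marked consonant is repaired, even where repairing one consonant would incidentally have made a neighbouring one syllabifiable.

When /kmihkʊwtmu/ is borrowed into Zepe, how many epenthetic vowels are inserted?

After substitution the input is /nŋihnʊwtŋu/.
The unsyllabifiable consonants are /n/, /h/, /w/, /t/; each receives one epenthetic vowel.

4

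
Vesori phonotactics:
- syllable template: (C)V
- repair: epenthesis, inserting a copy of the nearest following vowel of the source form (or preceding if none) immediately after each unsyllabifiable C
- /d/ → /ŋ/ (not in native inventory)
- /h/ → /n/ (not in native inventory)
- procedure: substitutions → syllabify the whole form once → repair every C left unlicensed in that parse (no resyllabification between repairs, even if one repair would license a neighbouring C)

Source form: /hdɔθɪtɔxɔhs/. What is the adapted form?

Substitution: /h/ → /n/, /d/ → /ŋ/, giving /nŋɔθɪtɔxɔns/.
The consonants /n/, /n/, /s/ cannot be parsed into a legal (C)V syllable (no codas are permitted; onsets are limited to one consonant).
Each unlicensed consonant becomes the onset of a new syllable: /n/ → /nɔ/, /n/ → /nɔ/, /s/ → /sɔ/.

nɔŋɔθɪtɔxɔnɔsɔ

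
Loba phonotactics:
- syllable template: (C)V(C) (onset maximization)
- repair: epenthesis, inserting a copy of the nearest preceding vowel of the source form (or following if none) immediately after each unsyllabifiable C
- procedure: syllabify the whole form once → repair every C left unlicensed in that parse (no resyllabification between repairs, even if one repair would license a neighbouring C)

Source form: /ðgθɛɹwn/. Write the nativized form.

The consonants /ð/, /g/, /w/, /n/ cannot be parsed into a legal (C)V(C) syllable (at most one coda consonant is licensed; onsets are limited to one consonant).
Each unlicensed consonant becomes the onset of a new syllable: /ð/ → /ðɛ/, /g/ → /gɛ/, /w/ → /wɛ/, /n/ → /nɛ/.

ðɛgɛθɛɹwɛnɛ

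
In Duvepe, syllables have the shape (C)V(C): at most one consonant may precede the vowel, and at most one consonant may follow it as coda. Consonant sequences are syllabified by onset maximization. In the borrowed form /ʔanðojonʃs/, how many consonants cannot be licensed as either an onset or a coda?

2

The consonants /ʃ/, /s/ cannot be parsed into a legal (C)V(C) syllable (at most one coda consonant is licensed; onsets are limited to one consonant).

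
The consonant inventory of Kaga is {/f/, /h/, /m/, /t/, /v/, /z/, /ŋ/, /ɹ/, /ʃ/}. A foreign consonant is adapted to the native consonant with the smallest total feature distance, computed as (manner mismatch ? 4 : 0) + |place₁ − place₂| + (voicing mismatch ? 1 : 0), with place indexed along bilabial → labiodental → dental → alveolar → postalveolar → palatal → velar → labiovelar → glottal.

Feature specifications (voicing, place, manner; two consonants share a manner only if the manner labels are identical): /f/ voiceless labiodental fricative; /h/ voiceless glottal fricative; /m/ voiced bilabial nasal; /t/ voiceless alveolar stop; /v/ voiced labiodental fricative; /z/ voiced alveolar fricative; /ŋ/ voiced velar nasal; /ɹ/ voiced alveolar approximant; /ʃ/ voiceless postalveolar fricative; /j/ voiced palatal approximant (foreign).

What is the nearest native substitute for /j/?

ɹ

/ɹ/ is closest: same manner (approximant), place distance 2 (palatal→alveolar), same voicing; total 2. Next closest is /ŋ/ at distance 5.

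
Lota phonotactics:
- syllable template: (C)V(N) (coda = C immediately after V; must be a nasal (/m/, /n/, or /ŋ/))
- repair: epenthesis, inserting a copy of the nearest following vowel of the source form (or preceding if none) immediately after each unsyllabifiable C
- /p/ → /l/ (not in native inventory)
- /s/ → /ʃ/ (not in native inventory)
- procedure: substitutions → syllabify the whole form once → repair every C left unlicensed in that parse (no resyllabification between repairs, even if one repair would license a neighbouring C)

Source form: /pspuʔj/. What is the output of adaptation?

Substitution: /p/ → /l/, /s/ → /ʃ/, giving /lʃluʔj/.
Syllabifying with onset maximization leaves /l/, /ʃ/, /ʔ/, /j/ stranded (only a nasal (/m/, /n/, or /ŋ/) is licensed in coda position; onsets are limited to one consonant).
Inserting the epenthetic vowel yields /l/ → /lu/, /ʃ/ → /ʃu/, /ʔ/ → /ʔu/, /j/ → /ju/.

luʃuluʔuju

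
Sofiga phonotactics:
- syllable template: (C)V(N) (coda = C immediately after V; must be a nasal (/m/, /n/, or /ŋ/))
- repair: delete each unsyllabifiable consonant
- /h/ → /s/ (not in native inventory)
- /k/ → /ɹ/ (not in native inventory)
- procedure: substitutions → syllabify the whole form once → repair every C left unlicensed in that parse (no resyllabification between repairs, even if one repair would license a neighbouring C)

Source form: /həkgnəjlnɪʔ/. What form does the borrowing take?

sənənɪ

Substitution: /h/ → /s/, /k/ → /ɹ/, giving /səɹgnəjlnɪʔ/.
The consonants /ɹ/, /g/, /j/, /l/, /ʔ/ cannot be parsed into a legal (C)V(N) syllable (only a nasal (/m/, /n/, or /ŋ/) is licensed in coda position; onsets are limited to one consonant).
Deleting the stranded consonants removes /ɹ/, /g/, /j/, /l/, /ʔ/.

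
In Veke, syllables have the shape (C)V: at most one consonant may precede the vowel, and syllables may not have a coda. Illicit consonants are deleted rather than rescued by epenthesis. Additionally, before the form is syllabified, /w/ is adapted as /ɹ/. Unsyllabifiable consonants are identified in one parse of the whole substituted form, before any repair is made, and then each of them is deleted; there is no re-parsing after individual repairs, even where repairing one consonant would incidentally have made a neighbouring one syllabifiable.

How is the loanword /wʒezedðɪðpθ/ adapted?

Substitution: /w/ → /ɹ/, giving /ɹʒezedðɪðpθ/.
Under (C)V, the unsyllabifiable consonants are /ɹ/, /d/, /ð/, /p/, /θ/ (no codas are permitted; onsets are limited to one consonant).
Deleting the stranded consonants removes /ɹ/, /d/, /ð/, /p/, /θ/.

ʒezeðɪ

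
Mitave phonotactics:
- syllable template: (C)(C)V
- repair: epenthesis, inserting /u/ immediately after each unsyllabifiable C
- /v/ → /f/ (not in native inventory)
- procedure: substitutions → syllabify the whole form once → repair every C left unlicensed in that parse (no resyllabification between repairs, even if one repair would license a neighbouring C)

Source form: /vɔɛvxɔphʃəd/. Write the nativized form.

fɔɛfxɔpuhʃədu

Substitution: /v/ → /f/, giving /fɔɛfxɔphʃəd/.
Syllabifying with onset maximization leaves /p/, /d/ stranded (no codas are permitted; onsets may contain at most 2 consonants).
Each unlicensed consonant becomes the onset of a new syllable: /p/ → /pu/, /d/ → /du/.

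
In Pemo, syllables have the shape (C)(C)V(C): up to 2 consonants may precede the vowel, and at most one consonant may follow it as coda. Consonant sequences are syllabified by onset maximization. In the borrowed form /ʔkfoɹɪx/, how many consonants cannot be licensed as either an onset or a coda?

1

Under (C)(C)V(C), the unsyllabifiable consonants are /ʔ/ (at most one coda consonant is licensed; onsets may contain at most 2 consonants).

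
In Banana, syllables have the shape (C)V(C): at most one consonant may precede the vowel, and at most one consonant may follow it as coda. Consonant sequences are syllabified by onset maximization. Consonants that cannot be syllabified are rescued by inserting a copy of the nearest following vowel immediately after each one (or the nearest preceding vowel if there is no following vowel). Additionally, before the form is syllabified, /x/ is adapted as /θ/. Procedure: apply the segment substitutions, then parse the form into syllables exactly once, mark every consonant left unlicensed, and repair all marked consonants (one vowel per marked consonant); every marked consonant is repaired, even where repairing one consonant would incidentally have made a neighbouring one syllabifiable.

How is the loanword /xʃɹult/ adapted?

θuʃuɹultu

Substitution: /x/ → /θ/, giving /θʃɹult/.
Syllabifying with onset maximization leaves /θ/, /ʃ/, /t/ stranded (at most one coda consonant is licensed; onsets are limited to one consonant).
Inserting the epenthetic vowel yields /θ/ → /θu/, /ʃ/ → /ʃu/, /t/ → /tu/.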